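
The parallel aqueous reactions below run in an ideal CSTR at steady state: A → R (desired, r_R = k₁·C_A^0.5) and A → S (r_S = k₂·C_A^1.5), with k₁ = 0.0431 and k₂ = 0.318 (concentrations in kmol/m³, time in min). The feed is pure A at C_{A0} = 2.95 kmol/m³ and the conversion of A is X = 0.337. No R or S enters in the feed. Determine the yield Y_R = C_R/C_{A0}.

0.0218

Exit C_A = C_{A0}(1−X) = 2.95×0.663 = 1.956 kmol/m³.
Rates in a CSTR are evaluated at the outlet concentration: r_R = 0.0431×1.956^0.5 = 0.06028, r_S = 0.318×1.956^1.5 = 0.8698.
Fraction of consumed A going to R: r_R/(r_R+r_S) = 0.06481.
C_R = 0.06481·C_{A0}·X = 0.06481×2.95×0.337 = 0.0644 kmol/m³; Y_R = C_R/C_{A0} = 0.0218.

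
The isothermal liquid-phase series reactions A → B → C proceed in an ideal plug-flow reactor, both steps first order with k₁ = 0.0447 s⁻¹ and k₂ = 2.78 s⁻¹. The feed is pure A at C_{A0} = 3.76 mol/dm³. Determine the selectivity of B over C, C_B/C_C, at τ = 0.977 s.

0.517

For first-order series with pure A initially, C_B(τ) = k₁C_{A0}/(k₂−k₁)·(e^(−k₁τ) − e^(−k₂τ)).
e^(−k₁τ) = e^(−0.0447×0.977) = e^(−0.04367) = 0.9573; e^(−k₂τ) = e^(−2.716) = 0.06613.
C_B = 0.0447×3.76/(2.78−0.0447) × (0.9573−0.06613) = 0.06145×0.8911 = 0.05476 mol/dm³.
C_A = C_{A0}e^(−k₁τ) = 3.599 mol/dm³, so C_C = C_{A0}−C_A−C_B = 0.1059 mol/dm³; C_B/C_C = 0.517.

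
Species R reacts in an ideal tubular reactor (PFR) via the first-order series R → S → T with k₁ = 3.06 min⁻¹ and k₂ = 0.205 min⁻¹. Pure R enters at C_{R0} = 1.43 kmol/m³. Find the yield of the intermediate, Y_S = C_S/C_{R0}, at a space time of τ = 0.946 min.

For first-order series with pure R initially, C_S(τ) = k₁C_{R0}/(k₂−k₁)·(e^(−k₁τ) − e^(−k₂τ)).
e^(−k₁τ) = e^(−3.06×0.946) = e^(−2.895) = 0.05531; e^(−k₂τ) = e^(−0.1939) = 0.8237.
C_S = 3.06×1.43/(0.205−3.06) × (0.05531−0.8237) = (-1.533)×(-0.7684) = 1.178 kmol/m³.
Y_S = C_S/C_{R0} = 1.178/1.43 = 0.824.

0.824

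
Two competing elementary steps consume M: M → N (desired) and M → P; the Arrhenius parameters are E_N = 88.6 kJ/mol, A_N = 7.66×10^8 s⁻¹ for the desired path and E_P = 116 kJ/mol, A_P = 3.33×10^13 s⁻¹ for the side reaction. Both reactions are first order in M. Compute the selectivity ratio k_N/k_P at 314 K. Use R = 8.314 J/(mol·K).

Since both paths have the same order in M, the concentration cancels and S_{N/P} = k_N/k_P = (A_N/A_P)·exp[(E_P−E_N)/(RT)].
(E_P−E_N)/(RT) = (116−88.6)×10³/(8.314×314) = 27400/2611 = 10.50.
k_N/k_P = (7.66×10^8/3.33×10^13)·exp(10.50) = 2.300×10^-5 × 36159 = 0.832.
Since E_N < E_P, lowering the temperature improves selectivity toward N.

0.832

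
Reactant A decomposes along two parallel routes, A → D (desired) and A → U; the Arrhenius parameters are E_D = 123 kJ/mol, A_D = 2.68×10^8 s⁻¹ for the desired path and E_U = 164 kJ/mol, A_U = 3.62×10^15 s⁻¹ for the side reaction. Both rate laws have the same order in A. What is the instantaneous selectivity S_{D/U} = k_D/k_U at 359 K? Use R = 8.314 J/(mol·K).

0.0684

k_D/k_U = (A_D/A_U)·exp[−(E_D−E_U)/(RT)] = (A_D/A_U)·exp[(E_U−E_D)/(RT)].
(E_U−E_D)/(RT) = (164−123)×10³/(8.314×359) = 41000/2985 = 13.74.
k_D/k_U = (2.68×10^8/3.62×10^15)·exp(13.74) = 7.403×10^-8 × 9.241×10^5 = 0.0684.
Since E_D < E_U, lowering the temperature improves selectivity toward D.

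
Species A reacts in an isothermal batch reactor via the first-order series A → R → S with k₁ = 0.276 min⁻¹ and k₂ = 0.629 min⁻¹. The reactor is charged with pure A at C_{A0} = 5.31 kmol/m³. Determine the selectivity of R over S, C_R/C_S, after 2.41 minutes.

0.902

The intermediate concentration in a first-order A→B→C sequence is C_R = k₁C_{A0}(e^(−k₁t) − e^(−k₂t))/(k₂−k₁).
e^(−k₁t) = e^(−0.276×2.41) = e^(−0.6652) = 0.5142; e^(−k₂t) = e^(−1.516) = 0.2196.
C_R = 0.276×5.31/(0.629−0.276) × (0.5142−0.2196) = 4.152×0.2946 = 1.223 kmol/m³.
C_A = C_{A0}e^(−k₁t) = 2.730 kmol/m³, so C_S = C_{A0}−C_A−C_R = 1.357 kmol/m³; C_R/C_S = 0.902.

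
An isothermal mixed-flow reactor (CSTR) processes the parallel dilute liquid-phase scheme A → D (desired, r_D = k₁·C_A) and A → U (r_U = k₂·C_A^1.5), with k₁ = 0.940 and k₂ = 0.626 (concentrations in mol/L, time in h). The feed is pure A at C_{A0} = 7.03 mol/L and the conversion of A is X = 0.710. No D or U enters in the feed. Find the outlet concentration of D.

Exit C_A = C_{A0}(1−X) = 7.03×0.290 = 2.039 mol/L.
Rates in a CSTR are evaluated at the outlet concentration: r_D = 0.940×2.039 = 1.916, r_U = 0.626×2.039^1.5 = 1.822.
Fraction of consumed A going to D: r_D/(r_D+r_U) = 0.5126.
C_D = 0.5126·C_{A0}·X = 0.5126×7.03×0.710 = 2.56 mol/L.

2.56 mol/L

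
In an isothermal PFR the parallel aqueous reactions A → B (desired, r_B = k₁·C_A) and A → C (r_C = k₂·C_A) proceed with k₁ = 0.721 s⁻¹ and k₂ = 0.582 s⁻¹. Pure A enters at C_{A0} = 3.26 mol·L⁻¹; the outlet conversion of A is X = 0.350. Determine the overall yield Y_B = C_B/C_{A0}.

0.194

C_A = C_{A0}(1−X) = 2.119 mol·L⁻¹.
Both paths are first order in A, so the instantaneous fraction to B is constant: dC_B/d(−C_A) = k₁/(k₁+k₂) = 0.5533.
C_B = 0.5533·(C_{A0}−C_A) = 0.5533×1.141 = 0.631 mol·L⁻¹.
Y_B = C_B/C_{A0} = 0.6314/3.26 = 0.194.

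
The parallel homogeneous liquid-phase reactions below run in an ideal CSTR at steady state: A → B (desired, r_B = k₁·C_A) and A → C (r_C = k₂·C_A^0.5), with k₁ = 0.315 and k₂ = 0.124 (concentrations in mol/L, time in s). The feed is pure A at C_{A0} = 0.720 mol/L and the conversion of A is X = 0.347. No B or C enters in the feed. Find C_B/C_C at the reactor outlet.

1.74

Exit C_A = C_{A0}(1−X) = 0.720×0.653 = 0.4702 mol/L.
In a CSTR the entire volume is at exit conditions, so r_B = 0.315×0.4702 = 0.1481 and r_C = 0.124×0.4702^0.5 = 0.08502.
Overall selectivity = C_B/C_C = r_Bτ/(r_Cτ) = r_B/r_C = 1.74.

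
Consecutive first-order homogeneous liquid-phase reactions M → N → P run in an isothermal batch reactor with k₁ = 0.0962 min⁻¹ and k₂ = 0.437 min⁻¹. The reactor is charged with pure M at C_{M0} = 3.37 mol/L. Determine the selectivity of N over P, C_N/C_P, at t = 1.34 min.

3.03

Solving the coupled first-order balances gives C_N(t) = [k₁/(k₂−k₁)]·C_{M0}·(e^(−k₁t) − e^(−k₂t)).
e^(−k₁t) = e^(−0.0962×1.34) = e^(−0.1289) = 0.8791; e^(−k₂t) = e^(−0.5856) = 0.5568.
C_N = 0.0962×3.37/(0.437−0.0962) × (0.8791−0.5568) = 0.9513×0.3223 = 0.3066 mol/L.
C_M = C_{M0}e^(−k₁t) = 2.962 mol/L, so C_P = C_{M0}−C_M−C_N = 0.1010 mol/L; C_N/C_P = 3.03.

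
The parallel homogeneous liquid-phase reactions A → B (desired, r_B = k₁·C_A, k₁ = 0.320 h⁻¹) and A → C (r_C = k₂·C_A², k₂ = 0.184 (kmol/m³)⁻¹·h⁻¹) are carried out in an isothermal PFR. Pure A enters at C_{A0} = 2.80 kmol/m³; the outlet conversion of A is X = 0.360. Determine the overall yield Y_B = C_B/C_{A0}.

0.156

C_A = C_{A0}(1−X) = 1.792 kmol/m³.
Along a PFR/batch, dC_B/dC_A = −r_B/(r_B+r_C) = −k₁/(k₁+k₂·C_A).
Integrating from C_{A0} to C_A: C_B = (0.320/0.184)·ln[(0.320+0.184·2.80)/(0.320+0.184·1.79)] = 1.739·ln(0.8352/0.6497) = 0.4367 kmol/m³.
Y_B = C_B/C_{A0} = 0.4367/2.80 = 0.156.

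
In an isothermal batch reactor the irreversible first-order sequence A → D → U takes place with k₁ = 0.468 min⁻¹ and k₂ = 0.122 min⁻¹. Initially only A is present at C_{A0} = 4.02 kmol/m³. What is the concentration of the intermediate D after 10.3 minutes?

The intermediate concentration in a first-order A→B→C sequence is C_D = k₁C_{A0}(e^(−k₁t) − e^(−k₂t))/(k₂−k₁).
e^(−k₁t) = e^(−0.468×10.3) = e^(−4.820) = 0.008064; e^(−k₂t) = e^(−1.257) = 0.2846.
C_D = 0.468×4.02/(0.122−0.468) × (0.008064−0.2846) = (-5.437)×(-0.2766) = 1.504 kmol/m³.

1.50 kmol/m³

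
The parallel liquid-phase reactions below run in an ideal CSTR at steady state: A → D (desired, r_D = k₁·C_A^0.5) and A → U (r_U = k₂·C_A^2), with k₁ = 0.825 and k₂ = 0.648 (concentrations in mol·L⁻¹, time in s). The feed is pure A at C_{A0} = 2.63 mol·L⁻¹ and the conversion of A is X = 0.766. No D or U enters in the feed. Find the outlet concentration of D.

Exit C_A = C_{A0}(1−X) = 2.63×0.234 = 0.6154 mol·L⁻¹.
Rates in a CSTR are evaluated at the outlet concentration: r_D = 0.825×0.6154^0.5 = 0.6472, r_U = 0.648×0.6154^2 = 0.2454.
Fraction of consumed A going to D: r_D/(r_D+r_U) = 0.7251.
C_D = 0.7251·C_{A0}·X = 0.7251×2.63×0.766 = 1.46 mol·L⁻¹.

1.46 mol·L⁻¹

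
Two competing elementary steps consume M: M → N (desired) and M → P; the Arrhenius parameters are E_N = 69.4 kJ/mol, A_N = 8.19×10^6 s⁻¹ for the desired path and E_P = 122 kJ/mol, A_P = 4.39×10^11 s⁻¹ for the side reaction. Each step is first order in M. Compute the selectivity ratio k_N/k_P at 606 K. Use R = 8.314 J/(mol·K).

Since both paths have the same order in M, the concentration cancels and S_{N/P} = k_N/k_P = (A_N/A_P)·exp[(E_P−E_N)/(RT)].
(E_P−E_N)/(RT) = (122−69.4)×10³/(8.314×606) = 52600/5038 = 10.44.
k_N/k_P = (8.19×10^6/4.39×10^11)·exp(10.44) = 1.866×10^-5 × 34203 = 0.638.

0.638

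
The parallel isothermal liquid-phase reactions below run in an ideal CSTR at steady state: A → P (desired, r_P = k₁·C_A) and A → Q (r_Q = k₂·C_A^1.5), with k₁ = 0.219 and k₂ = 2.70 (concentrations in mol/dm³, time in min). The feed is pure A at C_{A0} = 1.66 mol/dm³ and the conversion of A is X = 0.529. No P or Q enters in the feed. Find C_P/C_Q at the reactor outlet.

Exit C_A = C_{A0}(1−X) = 1.66×0.471 = 0.7819 mol/dm³.
Rates in a CSTR are evaluated at the outlet concentration: r_P = 0.219×0.7819 = 0.1712, r_Q = 2.70×0.7819^1.5 = 1.867.
Overall selectivity = C_P/C_Q = r_Pτ/(r_Qτ) = r_P/r_Q = 0.0917.

0.0917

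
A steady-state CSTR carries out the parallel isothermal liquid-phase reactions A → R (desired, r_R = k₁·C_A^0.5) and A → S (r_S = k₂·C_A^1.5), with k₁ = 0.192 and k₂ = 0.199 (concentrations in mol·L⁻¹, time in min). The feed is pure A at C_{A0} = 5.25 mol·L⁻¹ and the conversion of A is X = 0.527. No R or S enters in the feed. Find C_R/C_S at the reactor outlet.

Exit C_A = C_{A0}(1−X) = 5.25×0.473 = 2.483 mol·L⁻¹.
Rates in a CSTR are evaluated at the outlet concentration: r_R = 0.192×2.483^0.5 = 0.3026, r_S = 0.199×2.483^1.5 = 0.7787.
Overall selectivity = C_R/C_S = r_Rτ/(r_Sτ) = r_R/r_S = 0.389.

0.389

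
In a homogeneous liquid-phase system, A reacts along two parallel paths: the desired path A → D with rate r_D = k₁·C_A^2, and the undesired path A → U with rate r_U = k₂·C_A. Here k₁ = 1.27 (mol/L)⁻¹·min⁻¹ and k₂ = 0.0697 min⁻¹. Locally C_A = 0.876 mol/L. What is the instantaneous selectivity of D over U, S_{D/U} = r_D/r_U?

16.0

S_{D/U} = r_D/r_U = (k₁·C_A^2)/(k₂·C_A) = (k₁/k₂)·C_A.
= (1.27×0.8760^2) / (0.0697×0.8760) = 0.9746/0.06106 = 16.0.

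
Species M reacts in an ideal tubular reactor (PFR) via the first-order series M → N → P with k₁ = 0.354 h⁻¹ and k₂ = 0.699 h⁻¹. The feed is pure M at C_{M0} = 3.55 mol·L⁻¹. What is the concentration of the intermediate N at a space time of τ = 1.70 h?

For first-order series with pure M initially, C_N(τ) = k₁C_{M0}/(k₂−k₁)·(e^(−k₁τ) − e^(−k₂τ)).
e^(−k₁τ) = e^(−0.354×1.70) = e^(−0.6018) = 0.5478; e^(−k₂τ) = e^(−1.188) = 0.3047.
C_N = 0.354×3.55/(0.699−0.354) × (0.5478−0.3047) = 3.643×0.2431 = 0.8855 mol·L⁻¹.

0.885 mol·L⁻¹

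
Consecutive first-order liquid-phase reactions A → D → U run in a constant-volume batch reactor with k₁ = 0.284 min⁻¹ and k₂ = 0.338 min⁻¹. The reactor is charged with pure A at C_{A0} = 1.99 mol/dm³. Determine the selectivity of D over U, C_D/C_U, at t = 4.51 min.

0.777

Solving the coupled first-order balances gives C_D(t) = [k₁/(k₂−k₁)]·C_{A0}·(e^(−k₁t) − e^(−k₂t)).
e^(−k₁t) = e^(−0.284×4.51) = e^(−1.281) = 0.2778; e^(−k₂t) = e^(−1.524) = 0.2178.
C_D = 0.284×1.99/(0.338−0.284) × (0.2778−0.2178) = 10.47×0.06005 = 0.6285 mol/dm³.
C_A = C_{A0}e^(−k₁t) = 0.5528 mol/dm³, so C_U = C_{A0}−C_A−C_D = 0.8087 mol/dm³; C_D/C_U = 0.777.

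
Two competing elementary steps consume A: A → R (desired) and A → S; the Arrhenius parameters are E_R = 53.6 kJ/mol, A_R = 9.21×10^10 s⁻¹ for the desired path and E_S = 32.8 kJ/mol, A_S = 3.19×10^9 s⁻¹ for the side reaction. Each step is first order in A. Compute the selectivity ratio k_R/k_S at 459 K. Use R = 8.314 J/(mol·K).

0.124

With equal orders, S_{R/S} = k_R/k_S = (A_R/A_S)·exp[(E_S−E_R)/(RT)].
(E_S−E_R)/(RT) = (32.8−53.6)×10³/(8.314×459) = -20800/3816 = -5.451.
k_R/k_S = (9.21×10^10/3.19×10^9)·exp(-5.451) = 28.87 × 0.004294 = 0.124.
Since E_R > E_S, raising the temperature improves selectivity toward R.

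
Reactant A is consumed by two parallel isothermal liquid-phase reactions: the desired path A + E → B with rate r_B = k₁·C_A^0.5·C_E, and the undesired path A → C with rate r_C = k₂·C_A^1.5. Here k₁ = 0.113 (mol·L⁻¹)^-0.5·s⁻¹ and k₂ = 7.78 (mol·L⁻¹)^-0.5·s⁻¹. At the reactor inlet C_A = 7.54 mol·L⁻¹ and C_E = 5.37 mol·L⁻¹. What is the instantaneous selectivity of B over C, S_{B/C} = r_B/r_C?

S_{B/C} = r_B/r_C = (k₁·C_A^0.5·C_E)/(k₂·C_A^1.5) = (k₁/k₂)·C_A⁻¹·C_E.
= (0.113×7.540^0.5×5.370) / (7.78×7.540^1.5) = 1.666/161.1 = 0.0103.
The undesired path is higher order in A, so low C_A (CSTR or dilute feed) favours B.

0.0103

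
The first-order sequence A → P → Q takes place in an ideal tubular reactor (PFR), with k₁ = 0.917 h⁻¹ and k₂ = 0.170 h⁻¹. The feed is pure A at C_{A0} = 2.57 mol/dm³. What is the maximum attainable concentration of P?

At the optimum, C_{P,max}/C_{A0} = (k₁/k₂)^[k₂/(k₂−k₁)].
= (0.917/0.170)^(0.170/(0.170−0.917)) = (5.394)^(-0.2276) = 0.6814.
C_{P,max} = 0.6814×2.57 = 1.75 mol/dm³.

1.75 mol/dm³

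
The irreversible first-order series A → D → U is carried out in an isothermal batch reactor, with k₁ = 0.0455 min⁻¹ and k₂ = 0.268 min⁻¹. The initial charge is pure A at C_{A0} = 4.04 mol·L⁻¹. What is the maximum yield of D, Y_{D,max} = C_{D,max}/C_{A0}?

At the optimum, C_{D,max}/C_{A0} = (k₁/k₂)^[k₂/(k₂−k₁)].
= (0.0455/0.268)^(0.268/(0.268−0.0455)) = (0.1698)^(1.204) = 0.1181.

0.118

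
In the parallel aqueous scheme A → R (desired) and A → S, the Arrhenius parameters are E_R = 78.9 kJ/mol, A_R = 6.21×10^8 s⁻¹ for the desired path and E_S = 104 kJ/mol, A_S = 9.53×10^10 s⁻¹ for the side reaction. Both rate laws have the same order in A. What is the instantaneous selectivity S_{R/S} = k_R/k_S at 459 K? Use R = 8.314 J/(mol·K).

With equal orders, S_{R/S} = k_R/k_S = (A_R/A_S)·exp[(E_S−E_R)/(RT)].
(E_S−E_R)/(RT) = (104−78.9)×10³/(8.314×459) = 25100/3816 = 6.577.
k_R/k_S = (6.21×10^8/9.53×10^10)·exp(6.577) = 0.006516 × 718.6 = 4.68.

4.68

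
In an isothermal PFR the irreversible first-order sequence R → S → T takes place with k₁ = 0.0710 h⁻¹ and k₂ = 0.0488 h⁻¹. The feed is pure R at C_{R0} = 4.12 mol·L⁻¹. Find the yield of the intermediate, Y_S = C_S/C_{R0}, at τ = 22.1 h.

For first-order series with pure R initially, C_S(τ) = k₁C_{R0}/(k₂−k₁)·(e^(−k₁τ) − e^(−k₂τ)).
e^(−k₁τ) = e^(−0.0710×22.1) = e^(−1.569) = 0.2082; e^(−k₂τ) = e^(−1.078) = 0.3401.
C_S = 0.0710×4.12/(0.0488−0.0710) × (0.2082−0.3401) = (-13.18)×(-0.1319) = 1.738 mol·L⁻¹.
Y_S = C_S/C_{R0} = 1.738/4.12 = 0.422.

0.422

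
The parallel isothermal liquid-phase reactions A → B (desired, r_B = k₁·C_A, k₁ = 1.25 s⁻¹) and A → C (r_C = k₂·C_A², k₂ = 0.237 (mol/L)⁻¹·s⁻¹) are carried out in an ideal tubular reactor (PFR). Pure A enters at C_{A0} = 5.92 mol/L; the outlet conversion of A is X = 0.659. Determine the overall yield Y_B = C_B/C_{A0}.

C_A = C_{A0}(1−X) = 2.019 mol/L.
Along a PFR/batch, dC_B/dC_A = −r_B/(r_B+r_C) = −k₁/(k₁+k₂·C_A).
Integrating from C_{A0} to C_A: C_B = (1.25/0.237)·ln[(1.25+0.237·5.92)/(1.25+0.237·2.02)] = 5.274·ln(2.653/1.728) = 2.260 mol/L.
Y_B = C_B/C_{A0} = 2.260/5.92 = 0.382.

0.382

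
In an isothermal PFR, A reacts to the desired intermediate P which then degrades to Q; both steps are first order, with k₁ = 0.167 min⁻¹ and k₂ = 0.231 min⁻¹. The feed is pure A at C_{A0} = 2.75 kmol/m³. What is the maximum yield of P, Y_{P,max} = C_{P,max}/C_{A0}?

0.310

At the optimum, C_{P,max}/C_{A0} = (k₁/k₂)^[k₂/(k₂−k₁)].
= (0.167/0.231)^(0.231/(0.231−0.167)) = (0.7229)^(3.609) = 0.3101.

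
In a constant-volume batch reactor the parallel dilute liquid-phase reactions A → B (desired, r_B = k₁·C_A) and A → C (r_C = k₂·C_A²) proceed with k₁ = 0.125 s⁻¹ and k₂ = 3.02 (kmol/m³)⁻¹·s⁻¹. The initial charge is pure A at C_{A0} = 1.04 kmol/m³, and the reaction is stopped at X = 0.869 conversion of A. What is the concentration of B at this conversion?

0.0748 kmol/m³

C_A = C_{A0}(1−X) = 0.1362 kmol/m³.
Along a PFR/batch, dC_B/dC_A = −r_B/(r_B+r_C) = −k₁/(k₁+k₂·C_A).
Integrating from C_{A0} to C_A: C_B = (0.125/3.02)·ln[(0.125+3.02·1.04)/(0.125+3.02·0.136)] = 0.04139·ln(3.266/0.5364) = 0.07476 kmol/m³.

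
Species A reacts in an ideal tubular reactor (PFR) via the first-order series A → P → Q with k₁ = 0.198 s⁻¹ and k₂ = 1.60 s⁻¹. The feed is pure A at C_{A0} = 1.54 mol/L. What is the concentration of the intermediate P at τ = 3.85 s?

The intermediate concentration in a first-order A→B→C sequence is C_P = k₁C_{A0}(e^(−k₁τ) − e^(−k₂τ))/(k₂−k₁).
e^(−k₁τ) = e^(−0.198×3.85) = e^(−0.7623) = 0.4666; e^(−k₂τ) = e^(−6.160) = 0.002112.
C_P = 0.198×1.54/(1.60−0.198) × (0.4666−0.002112) = 0.2175×0.4645 = 0.1010 mol/L.

0.101 mol/L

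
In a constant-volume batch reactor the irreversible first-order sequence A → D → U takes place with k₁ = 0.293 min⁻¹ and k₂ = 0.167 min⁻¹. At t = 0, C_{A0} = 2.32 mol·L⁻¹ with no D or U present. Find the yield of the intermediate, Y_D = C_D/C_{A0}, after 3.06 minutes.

0.446

For first-order series with pure A initially, C_D(t) = k₁C_{A0}/(k₂−k₁)·(e^(−k₁t) − e^(−k₂t)).
e^(−k₁t) = e^(−0.293×3.06) = e^(−0.8966) = 0.4080; e^(−k₂t) = e^(−0.5110) = 0.5999.
C_D = 0.293×2.32/(0.167−0.293) × (0.4080−0.5999) = (-5.395)×(-0.1919) = 1.035 mol·L⁻¹.
Y_D = C_D/C_{A0} = 1.035/2.32 = 0.446.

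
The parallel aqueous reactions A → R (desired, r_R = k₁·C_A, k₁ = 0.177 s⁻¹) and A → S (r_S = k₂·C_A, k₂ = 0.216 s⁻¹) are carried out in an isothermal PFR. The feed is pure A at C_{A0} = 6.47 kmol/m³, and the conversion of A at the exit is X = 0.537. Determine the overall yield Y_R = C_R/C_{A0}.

0.242

C_A = C_{A0}(1−X) = 2.996 kmol/m³.
Both paths are first order in A, so the instantaneous fraction to R is constant: dC_R/d(−C_A) = k₁/(k₁+k₂) = 0.4504.
C_R = 0.4504·(C_{A0}−C_A) = 0.4504×3.474 = 1.56 kmol/m³.
Y_R = C_R/C_{A0} = 1.565/6.47 = 0.242.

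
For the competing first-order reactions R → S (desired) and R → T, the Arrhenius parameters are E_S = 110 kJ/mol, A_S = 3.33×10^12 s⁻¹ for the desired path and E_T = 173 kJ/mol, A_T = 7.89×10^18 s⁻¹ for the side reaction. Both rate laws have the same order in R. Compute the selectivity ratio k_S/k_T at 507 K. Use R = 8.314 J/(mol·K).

1.31

Since both paths have the same order in R, the concentration cancels and S_{S/T} = k_S/k_T = (A_S/A_T)·exp[(E_T−E_S)/(RT)].
(E_T−E_S)/(RT) = (173−110)×10³/(8.314×507) = 63000/4215 = 14.95.
k_S/k_T = (3.33×10^12/7.89×10^18)·exp(14.95) = 4.221×10^-7 × 3.097×10^6 = 1.31.
Since E_S < E_T, lowering the temperature improves selectivity toward S.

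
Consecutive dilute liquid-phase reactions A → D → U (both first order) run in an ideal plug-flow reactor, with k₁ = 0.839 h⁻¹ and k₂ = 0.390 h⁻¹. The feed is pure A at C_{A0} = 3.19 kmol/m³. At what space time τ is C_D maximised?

1.71 h

Setting dC_D/dτ = 0 gives τ_opt = ln(k₂/k₁)/(k₂−k₁).
= ln(0.390/0.839)/(0.390−0.839) = ln(0.4648)/-0.4490 = -0.7661/-0.4490 = 1.71 h.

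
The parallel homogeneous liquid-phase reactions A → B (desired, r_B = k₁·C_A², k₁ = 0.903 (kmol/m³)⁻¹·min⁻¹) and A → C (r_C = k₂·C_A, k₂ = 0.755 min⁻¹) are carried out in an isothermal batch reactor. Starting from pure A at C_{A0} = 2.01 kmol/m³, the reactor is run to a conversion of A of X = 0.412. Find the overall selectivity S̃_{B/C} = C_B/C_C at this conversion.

C_A = C_{A0}(1−X) = 1.182 kmol/m³.
Along a PFR/batch, dC_C/dC_A = −r_C/(r_B+r_C) = −k₂/(k₂+k₁·C_A).
Integrating from C_{A0} to C_A: C_C = (0.755/0.903)·ln[(0.755+0.903·2.01)/(0.755+0.903·1.18)] = 0.8361·ln(2.570/1.822) = 0.2875 kmol/m³.
Then C_B = (C_{A0}−C_A) − C_C = 0.8281 − 0.2875 = 0.5406 kmol/m³.
S̃_{B/C} = C_B/C_C = 0.5406/0.2875 = 1.88.

1.88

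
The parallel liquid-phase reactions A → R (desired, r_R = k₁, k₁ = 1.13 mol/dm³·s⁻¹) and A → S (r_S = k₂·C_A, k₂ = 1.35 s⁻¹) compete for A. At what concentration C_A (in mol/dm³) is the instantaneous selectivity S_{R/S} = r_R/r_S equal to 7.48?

S_{R/S} = (k₁/k₂)·C_A⁻¹ ⇒ C_A = (S·k₂/k₁)^(-1).
= (7.48×1.35/1.13)^(-1) = (8.936)^(-1) = 0.112 mol/dm³.

0.112 mol/dm³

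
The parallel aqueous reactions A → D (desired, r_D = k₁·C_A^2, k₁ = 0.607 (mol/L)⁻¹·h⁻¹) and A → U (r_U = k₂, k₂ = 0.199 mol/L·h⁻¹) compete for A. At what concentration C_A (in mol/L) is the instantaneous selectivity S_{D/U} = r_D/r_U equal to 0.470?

0.393 mol/L

S_{D/U} = (k₁/k₂)·C_A^2 ⇒ C_A = (S·k₂/k₁)^(0.5).
= (0.470×0.199/0.607)^(0.5) = (0.1541)^(0.5) = 0.393 mol/L.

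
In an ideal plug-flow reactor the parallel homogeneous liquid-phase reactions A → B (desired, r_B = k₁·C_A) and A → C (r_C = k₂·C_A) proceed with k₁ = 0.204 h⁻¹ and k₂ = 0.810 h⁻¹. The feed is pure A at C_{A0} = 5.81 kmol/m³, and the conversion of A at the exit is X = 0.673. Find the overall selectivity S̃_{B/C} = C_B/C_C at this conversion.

0.252

C_A = C_{A0}(1−X) = 1.900 kmol/m³.
Both paths are first order in A, so the instantaneous fraction to B is constant: dC_B/d(−C_A) = k₁/(k₁+k₂) = 0.2012.
C_B = 0.2012·(C_{A0}−C_A) = 0.2012×3.910 = 0.787 kmol/m³.
C_C = (C_{A0}−C_A)−C_B = 3.123 kmol/m³; S̃_{B/C} = 0.7867/3.123 = 0.252.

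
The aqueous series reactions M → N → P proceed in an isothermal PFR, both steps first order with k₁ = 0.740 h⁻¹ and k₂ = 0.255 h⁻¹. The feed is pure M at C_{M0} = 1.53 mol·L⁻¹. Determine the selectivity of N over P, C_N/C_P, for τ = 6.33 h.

0.413

The intermediate concentration in a first-order A→B→C sequence is C_N = k₁C_{M0}(e^(−k₁τ) − e^(−k₂τ))/(k₂−k₁).
e^(−k₁τ) = e^(−0.740×6.33) = e^(−4.684) = 0.009240; e^(−k₂τ) = e^(−1.614) = 0.1991.
C_N = 0.740×1.53/(0.255−0.740) × (0.009240−0.1991) = (-2.334)×(-0.1898) = 0.4431 mol·L⁻¹.
C_M = C_{M0}e^(−k₁τ) = 0.01414 mol·L⁻¹, so C_P = C_{M0}−C_M−C_N = 1.073 mol·L⁻¹; C_N/C_P = 0.413.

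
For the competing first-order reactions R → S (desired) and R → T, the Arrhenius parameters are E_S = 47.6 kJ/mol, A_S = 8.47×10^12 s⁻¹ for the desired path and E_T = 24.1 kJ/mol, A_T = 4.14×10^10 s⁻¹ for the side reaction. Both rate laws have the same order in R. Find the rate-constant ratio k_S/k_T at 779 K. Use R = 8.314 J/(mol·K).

Since both paths have the same order in R, the concentration cancels and S_{S/T} = k_S/k_T = (A_S/A_T)·exp[(E_T−E_S)/(RT)].
(E_T−E_S)/(RT) = (24.1−47.6)×10³/(8.314×779) = -23500/6477 = -3.628.
k_S/k_T = (8.47×10^12/4.14×10^10)·exp(-3.628) = 204.6 × 0.02656 = 5.43.
Since E_S > E_T, raising the temperature improves selectivity toward S.

5.43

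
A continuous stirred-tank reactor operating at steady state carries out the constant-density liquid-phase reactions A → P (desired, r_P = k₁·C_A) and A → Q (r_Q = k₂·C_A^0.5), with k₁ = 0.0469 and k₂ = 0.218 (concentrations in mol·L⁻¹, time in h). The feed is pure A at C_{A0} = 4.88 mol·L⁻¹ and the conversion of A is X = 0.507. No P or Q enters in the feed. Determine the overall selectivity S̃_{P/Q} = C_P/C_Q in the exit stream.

0.334

Exit C_A = C_{A0}(1−X) = 4.88×0.493 = 2.406 mol·L⁻¹.
A CSTR operates uniformly at the exit composition, giving r_P = 0.1128 and r_Q = 0.3381 (each k·C_A^n at C_A = 2.406).
Overall selectivity = C_P/C_Q = r_Pτ/(r_Qτ) = r_P/r_Q = 0.334.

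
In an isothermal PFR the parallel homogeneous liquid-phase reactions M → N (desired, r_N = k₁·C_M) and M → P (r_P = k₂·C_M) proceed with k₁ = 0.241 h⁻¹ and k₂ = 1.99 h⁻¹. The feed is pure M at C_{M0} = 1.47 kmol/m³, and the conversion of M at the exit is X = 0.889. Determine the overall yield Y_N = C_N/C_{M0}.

C_M = C_{M0}(1−X) = 0.1632 kmol/m³.
Both paths are first order in M, so the instantaneous fraction to N is constant: dC_N/d(−C_M) = k₁/(k₁+k₂) = 0.1080.
C_N = 0.1080·(C_{M0}−C_M) = 0.1080×1.307 = 0.141 kmol/m³.
Y_N = C_N/C_{M0} = 0.1412/1.47 = 0.0960.

0.0960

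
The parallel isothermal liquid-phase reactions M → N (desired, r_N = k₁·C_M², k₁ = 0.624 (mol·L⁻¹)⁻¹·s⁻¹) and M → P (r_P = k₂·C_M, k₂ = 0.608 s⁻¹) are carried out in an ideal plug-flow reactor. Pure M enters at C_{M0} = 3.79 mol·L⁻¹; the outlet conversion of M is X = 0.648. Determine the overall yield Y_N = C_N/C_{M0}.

C_M = C_{M0}(1−X) = 1.334 mol·L⁻¹.
Along a PFR/batch, dC_P/dC_M = −r_P/(r_N+r_P) = −k₂/(k₂+k₁·C_M).
Integrating from C_{M0} to C_M: C_P = (0.608/0.624)·ln[(0.608+0.624·3.79)/(0.608+0.624·1.33)] = 0.9744·ln(2.973/1.440) = 0.7060 mol·L⁻¹.
Then C_N = (C_{M0}−C_M) − C_P = 2.456 − 0.7060 = 1.750 mol·L⁻¹.
Y_N = C_N/C_{M0} = 1.750/3.79 = 0.462.

0.462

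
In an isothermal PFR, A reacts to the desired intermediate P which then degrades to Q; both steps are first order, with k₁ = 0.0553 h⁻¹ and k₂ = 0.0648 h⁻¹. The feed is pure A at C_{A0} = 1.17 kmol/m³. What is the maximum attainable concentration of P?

At the optimum, C_{P,max}/C_{A0} = (k₁/k₂)^[k₂/(k₂−k₁)].
= (0.0553/0.0648)^(0.0648/(0.0648−0.0553)) = (0.8534)^(6.821) = 0.3391.
C_{P,max} = 0.3391×1.17 = 0.397 kmol/m³.

0.397 kmol/m³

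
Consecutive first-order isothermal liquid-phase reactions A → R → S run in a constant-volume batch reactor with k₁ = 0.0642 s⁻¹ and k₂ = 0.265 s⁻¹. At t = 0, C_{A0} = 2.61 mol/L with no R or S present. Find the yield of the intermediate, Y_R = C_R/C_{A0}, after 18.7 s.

0.0940

The intermediate concentration in a first-order A→B→C sequence is C_R = k₁C_{A0}(e^(−k₁t) − e^(−k₂t))/(k₂−k₁).
e^(−k₁t) = e^(−0.0642×18.7) = e^(−1.201) = 0.3010; e^(−k₂t) = e^(−4.955) = 0.007045.
C_R = 0.0642×2.61/(0.265−0.0642) × (0.3010−0.007045) = 0.8345×0.2940 = 0.2453 mol/L.
Y_R = C_R/C_{A0} = 0.2453/2.61 = 0.0940.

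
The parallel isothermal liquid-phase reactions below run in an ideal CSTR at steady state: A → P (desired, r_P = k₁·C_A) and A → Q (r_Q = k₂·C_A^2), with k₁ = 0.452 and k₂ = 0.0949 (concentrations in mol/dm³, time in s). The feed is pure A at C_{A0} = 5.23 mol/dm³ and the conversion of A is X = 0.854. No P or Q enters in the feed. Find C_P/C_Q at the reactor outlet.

6.24

Exit C_A = C_{A0}(1−X) = 5.23×0.146 = 0.7636 mol/dm³.
In a CSTR the entire volume is at exit conditions, so r_P = 0.452×0.7636 = 0.3451 and r_Q = 0.0949×0.7636^2 = 0.05533.
Overall selectivity = C_P/C_Q = r_Pτ/(r_Qτ) = r_P/r_Q = 6.24.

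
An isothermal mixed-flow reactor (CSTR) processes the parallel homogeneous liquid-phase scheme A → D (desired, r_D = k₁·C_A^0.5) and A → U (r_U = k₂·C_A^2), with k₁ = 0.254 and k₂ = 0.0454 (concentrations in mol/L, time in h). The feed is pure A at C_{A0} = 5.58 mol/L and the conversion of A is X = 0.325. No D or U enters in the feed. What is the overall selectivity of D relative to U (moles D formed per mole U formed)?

0.765

Exit C_A = C_{A0}(1−X) = 5.58×0.675 = 3.767 mol/L.
A CSTR operates uniformly at the exit composition, giving r_D = 0.4929 and r_U = 0.6441 (each k·C_A^n at C_A = 3.767).
Overall selectivity = C_D/C_U = r_Dτ/(r_Uτ) = r_D/r_U = 0.765.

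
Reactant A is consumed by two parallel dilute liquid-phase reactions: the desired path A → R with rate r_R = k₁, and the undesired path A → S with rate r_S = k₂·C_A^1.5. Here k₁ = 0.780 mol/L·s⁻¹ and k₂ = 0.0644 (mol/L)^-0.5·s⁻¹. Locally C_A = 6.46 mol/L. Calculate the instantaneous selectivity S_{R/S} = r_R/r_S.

S_{R/S} = r_R/r_S = (k₁)/(k₂·C_A^1.5) = (k₁/k₂)·C_A^-1.5.
= (0.780) / (0.0644×6.460^1.5) = 0.7800/1.057 = 0.738.
The undesired path is higher order in A, so low C_A (CSTR or dilute feed) favours R.

0.738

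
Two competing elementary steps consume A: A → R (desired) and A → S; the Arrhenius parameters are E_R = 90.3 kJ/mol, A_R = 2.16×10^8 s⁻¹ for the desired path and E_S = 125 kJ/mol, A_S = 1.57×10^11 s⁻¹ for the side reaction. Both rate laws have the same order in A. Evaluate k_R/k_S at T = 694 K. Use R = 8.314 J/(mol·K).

Since both paths have the same order in A, the concentration cancels and S_{R/S} = k_R/k_S = (A_R/A_S)·exp[(E_S−E_R)/(RT)].
(E_S−E_R)/(RT) = (125−90.3)×10³/(8.314×694) = 34700/5770 = 6.014.
k_R/k_S = (2.16×10^8/1.57×10^11)·exp(6.014) = 0.001376 × 409.1 = 0.563.
Since E_R < E_S, lowering the temperature improves selectivity toward R.

0.563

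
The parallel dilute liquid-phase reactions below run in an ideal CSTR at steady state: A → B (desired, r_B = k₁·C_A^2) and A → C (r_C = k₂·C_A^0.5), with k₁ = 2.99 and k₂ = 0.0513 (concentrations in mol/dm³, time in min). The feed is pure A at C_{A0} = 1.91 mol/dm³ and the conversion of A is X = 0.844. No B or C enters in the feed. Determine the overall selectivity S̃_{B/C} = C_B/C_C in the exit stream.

9.48

Exit C_A = C_{A0}(1−X) = 1.91×0.156 = 0.2980 mol/dm³.
A CSTR operates uniformly at the exit composition, giving r_B = 0.2655 and r_C = 0.02800 (each k·C_A^n at C_A = 0.2980).
Overall selectivity = C_B/C_C = r_Bτ/(r_Cτ) = r_B/r_C = 9.48.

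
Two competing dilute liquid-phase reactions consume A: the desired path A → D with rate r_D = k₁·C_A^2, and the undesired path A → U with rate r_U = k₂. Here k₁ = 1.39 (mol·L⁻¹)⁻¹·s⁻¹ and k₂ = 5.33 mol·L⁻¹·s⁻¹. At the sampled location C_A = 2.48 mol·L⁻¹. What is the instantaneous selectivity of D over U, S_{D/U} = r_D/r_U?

S_{D/U} = r_D/r_U = (k₁·C_A^2)/(k₂) = (k₁/k₂)·C_A^2.
= (1.39×2.480^2) / (5.33) = 8.549/5.330 = 1.60.
Since the desired path is higher order in A, keeping C_A high (PFR or concentrated feed) favours D.

1.60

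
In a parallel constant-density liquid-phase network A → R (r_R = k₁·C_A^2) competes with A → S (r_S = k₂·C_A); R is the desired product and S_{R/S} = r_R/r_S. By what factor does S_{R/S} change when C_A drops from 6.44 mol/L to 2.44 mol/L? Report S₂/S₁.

0.379

S_{R/S} = (k₁/k₂)·C_A, so S₂/S₁ = (C_{A,2}/C_{A,1}).
= 2.44/6.44 = 0.379.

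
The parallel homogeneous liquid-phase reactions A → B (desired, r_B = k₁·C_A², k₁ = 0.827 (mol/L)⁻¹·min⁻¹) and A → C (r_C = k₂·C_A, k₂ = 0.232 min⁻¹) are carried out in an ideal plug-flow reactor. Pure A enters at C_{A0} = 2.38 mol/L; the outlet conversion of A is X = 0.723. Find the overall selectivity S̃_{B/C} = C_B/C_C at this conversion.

4.89

C_A = C_{A0}(1−X) = 0.6593 mol/L.
Along a PFR/batch, dC_C/dC_A = −r_C/(r_B+r_C) = −k₂/(k₂+k₁·C_A).
Integrating from C_{A0} to C_A: C_C = (0.232/0.827)·ln[(0.232+0.827·2.38)/(0.232+0.827·0.659)] = 0.2805·ln(2.200/0.7772) = 0.2919 mol/L.
Then C_B = (C_{A0}−C_A) − C_C = 1.721 − 0.2919 = 1.429 mol/L.
S̃_{B/C} = C_B/C_C = 1.429/0.2919 = 4.89.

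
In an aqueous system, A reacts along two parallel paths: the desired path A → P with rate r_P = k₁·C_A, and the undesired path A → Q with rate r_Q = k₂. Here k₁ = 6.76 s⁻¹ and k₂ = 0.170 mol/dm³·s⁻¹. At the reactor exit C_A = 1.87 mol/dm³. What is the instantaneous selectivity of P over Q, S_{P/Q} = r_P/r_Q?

74.4

S_{P/Q} = r_P/r_Q = (k₁·C_A)/(k₂) = (k₁/k₂)·C_A.
= (6.76×1.870) / (0.170) = 12.64/0.1700 = 74.4.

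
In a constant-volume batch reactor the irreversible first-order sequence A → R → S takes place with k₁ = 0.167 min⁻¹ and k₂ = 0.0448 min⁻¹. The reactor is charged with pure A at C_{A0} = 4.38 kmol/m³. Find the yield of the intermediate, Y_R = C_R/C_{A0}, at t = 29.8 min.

0.350

For first-order series with pure A initially, C_R(t) = k₁C_{A0}/(k₂−k₁)·(e^(−k₁t) − e^(−k₂t)).
e^(−k₁t) = e^(−0.167×29.8) = e^(−4.977) = 0.006897; e^(−k₂t) = e^(−1.335) = 0.2631.
C_R = 0.167×4.38/(0.0448−0.167) × (0.006897−0.2631) = (-5.986)×(-0.2563) = 1.534 kmol/m³.
Y_R = C_R/C_{A0} = 1.534/4.38 = 0.350.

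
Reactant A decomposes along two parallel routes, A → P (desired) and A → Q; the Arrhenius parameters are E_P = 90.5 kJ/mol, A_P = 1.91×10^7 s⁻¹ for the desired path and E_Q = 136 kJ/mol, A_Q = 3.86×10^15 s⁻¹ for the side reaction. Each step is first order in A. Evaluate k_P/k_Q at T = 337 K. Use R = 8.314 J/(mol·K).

0.0559

Since both paths have the same order in A, the concentration cancels and S_{P/Q} = k_P/k_Q = (A_P/A_Q)·exp[(E_Q−E_P)/(RT)].
(E_Q−E_P)/(RT) = (136−90.5)×10³/(8.314×337) = 45500/2802 = 16.24.
k_P/k_Q = (1.91×10^7/3.86×10^15)·exp(16.24) = 4.948×10^-9 × 1.129×10^7 = 0.0559.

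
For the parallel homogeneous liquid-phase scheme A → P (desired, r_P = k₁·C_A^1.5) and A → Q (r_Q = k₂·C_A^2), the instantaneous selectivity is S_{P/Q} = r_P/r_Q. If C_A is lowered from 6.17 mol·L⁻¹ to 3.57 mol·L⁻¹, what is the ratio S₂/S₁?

1.31

S_{P/Q} = (k₁/k₂)·C_A^-0.5, so S₂/S₁ = (C_{A,2}/C_{A,1})^-0.5.
= (3.57/6.17)^(-0.5) = (0.5786)^(-0.5) = 1.31.
Selectivity toward P rises as C_A falls — low-concentration operation is favoured.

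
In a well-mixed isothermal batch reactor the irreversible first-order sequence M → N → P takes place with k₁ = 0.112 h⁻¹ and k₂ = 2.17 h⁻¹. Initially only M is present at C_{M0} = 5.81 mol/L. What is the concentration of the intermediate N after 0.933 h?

For first-order series with pure M initially, C_N(t) = k₁C_{M0}/(k₂−k₁)·(e^(−k₁t) − e^(−k₂t)).
e^(−k₁t) = e^(−0.112×0.933) = e^(−0.1045) = 0.9008; e^(−k₂t) = e^(−2.025) = 0.1320.
C_N = 0.112×5.81/(2.17−0.112) × (0.9008−0.1320) = 0.3162×0.7687 = 0.2431 mol/L.

0.243 mol/L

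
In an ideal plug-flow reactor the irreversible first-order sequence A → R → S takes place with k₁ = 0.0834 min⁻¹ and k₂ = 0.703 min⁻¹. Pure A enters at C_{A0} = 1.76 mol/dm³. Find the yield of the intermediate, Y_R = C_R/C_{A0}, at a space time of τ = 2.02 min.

0.0812

Solving the coupled first-order balances gives C_R(τ) = [k₁/(k₂−k₁)]·C_{A0}·(e^(−k₁τ) − e^(−k₂τ)).
e^(−k₁τ) = e^(−0.0834×2.02) = e^(−0.1685) = 0.8450; e^(−k₂τ) = e^(−1.420) = 0.2417.
C_R = 0.0834×1.76/(0.703−0.0834) × (0.8450−0.2417) = 0.2369×0.6033 = 0.1429 mol/dm³.
Y_R = C_R/C_{A0} = 0.1429/1.76 = 0.0812.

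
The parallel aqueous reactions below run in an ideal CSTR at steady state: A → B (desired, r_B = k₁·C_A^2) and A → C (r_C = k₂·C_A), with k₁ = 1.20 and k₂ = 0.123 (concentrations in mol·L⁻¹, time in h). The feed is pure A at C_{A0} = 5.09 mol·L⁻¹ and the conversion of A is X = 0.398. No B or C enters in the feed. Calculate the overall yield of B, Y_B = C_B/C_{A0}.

Exit C_A = C_{A0}(1−X) = 5.09×0.602 = 3.064 mol·L⁻¹.
In a CSTR the entire volume is at exit conditions, so r_B = 1.20×3.064^2 = 11.27 and r_C = 0.123×3.064 = 0.3769.
Fraction of consumed A going to B: r_B/(r_B+r_C) = 0.9676.
C_B = 0.9676·C_{A0}·X = 0.9676×5.09×0.398 = 1.96 mol·L⁻¹; Y_B = C_B/C_{A0} = 0.385.

0.385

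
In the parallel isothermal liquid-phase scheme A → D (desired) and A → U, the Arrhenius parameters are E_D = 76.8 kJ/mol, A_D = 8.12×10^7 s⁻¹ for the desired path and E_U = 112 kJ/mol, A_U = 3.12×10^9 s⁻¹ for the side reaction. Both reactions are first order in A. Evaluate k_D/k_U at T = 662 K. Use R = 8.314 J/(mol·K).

15.6

With equal orders, S_{D/U} = k_D/k_U = (A_D/A_U)·exp[(E_U−E_D)/(RT)].
(E_U−E_D)/(RT) = (112−76.8)×10³/(8.314×662) = 35200/5504 = 6.396.
k_D/k_U = (8.12×10^7/3.12×10^9)·exp(6.396) = 0.02603 × 599.1 = 15.6.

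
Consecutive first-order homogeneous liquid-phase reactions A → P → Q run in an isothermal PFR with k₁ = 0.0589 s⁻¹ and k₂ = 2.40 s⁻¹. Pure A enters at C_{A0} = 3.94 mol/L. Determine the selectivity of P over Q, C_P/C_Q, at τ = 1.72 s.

For first-order series with pure A initially, C_P(τ) = k₁C_{A0}/(k₂−k₁)·(e^(−k₁τ) − e^(−k₂τ)).
e^(−k₁τ) = e^(−0.0589×1.72) = e^(−0.1013) = 0.9037; e^(−k₂τ) = e^(−4.128) = 0.01612.
C_P = 0.0589×3.94/(2.40−0.0589) × (0.9037−0.01612) = 0.09913×0.8875 = 0.08798 mol/L.
C_A = C_{A0}e^(−k₁τ) = 3.560 mol/L, so C_Q = C_{A0}−C_A−C_P = 0.2916 mol/L; C_P/C_Q = 0.302.

0.302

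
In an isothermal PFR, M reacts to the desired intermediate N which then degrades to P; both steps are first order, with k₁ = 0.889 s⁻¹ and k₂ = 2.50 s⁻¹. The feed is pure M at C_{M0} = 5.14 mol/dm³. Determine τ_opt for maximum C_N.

0.642 s

For first-order series the maximum of C_N occurs at τ_opt = ln(k₂/k₁)/(k₂−k₁).
= ln(2.50/0.889)/(2.50−0.889) = ln(2.812)/1.611 = 1.034/1.611 = 0.642 s.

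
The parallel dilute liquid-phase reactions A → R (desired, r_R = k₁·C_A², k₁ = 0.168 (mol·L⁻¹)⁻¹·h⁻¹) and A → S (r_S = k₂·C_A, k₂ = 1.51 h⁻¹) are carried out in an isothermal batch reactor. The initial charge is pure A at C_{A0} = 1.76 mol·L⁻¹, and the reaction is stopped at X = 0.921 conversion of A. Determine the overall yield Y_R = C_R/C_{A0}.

C_A = C_{A0}(1−X) = 0.1390 mol·L⁻¹.
Along a PFR/batch, dC_S/dC_A = −r_S/(r_R+r_S) = −k₂/(k₂+k₁·C_A).
Integrating from C_{A0} to C_A: C_S = (1.51/0.168)·ln[(1.51+0.168·1.76)/(1.51+0.168·0.139)] = 8.988·ln(1.806/1.533) = 1.469 mol·L⁻¹.
Then C_R = (C_{A0}−C_A) − C_S = 1.621 − 1.469 = 0.1516 mol·L⁻¹.
Y_R = C_R/C_{A0} = 0.1516/1.76 = 0.0861.

0.0861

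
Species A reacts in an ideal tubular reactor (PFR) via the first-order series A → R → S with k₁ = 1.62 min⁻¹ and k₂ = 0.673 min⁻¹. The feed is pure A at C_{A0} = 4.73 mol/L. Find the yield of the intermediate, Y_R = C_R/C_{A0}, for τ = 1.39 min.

For first-order series with pure A initially, C_R(τ) = k₁C_{A0}/(k₂−k₁)·(e^(−k₁τ) − e^(−k₂τ)).
e^(−k₁τ) = e^(−1.62×1.39) = e^(−2.252) = 0.1052; e^(−k₂τ) = e^(−0.9355) = 0.3924.
C_R = 1.62×4.73/(0.673−1.62) × (0.1052−0.3924) = (-8.091)×(-0.2872) = 2.324 mol/L.
Y_R = C_R/C_{A0} = 2.324/4.73 = 0.491.

0.491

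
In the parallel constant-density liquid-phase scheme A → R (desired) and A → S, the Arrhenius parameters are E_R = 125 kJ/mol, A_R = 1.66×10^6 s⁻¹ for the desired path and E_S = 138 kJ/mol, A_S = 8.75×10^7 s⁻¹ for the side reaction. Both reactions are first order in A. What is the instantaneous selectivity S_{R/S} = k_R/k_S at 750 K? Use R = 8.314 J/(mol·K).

0.153

k_R/k_S = (A_R/A_S)·exp[−(E_R−E_S)/(RT)] = (A_R/A_S)·exp[(E_S−E_R)/(RT)].
(E_S−E_R)/(RT) = (138−125)×10³/(8.314×750) = 13000/6236 = 2.085.
k_R/k_S = (1.66×10^6/8.75×10^7)·exp(2.085) = 0.01897 × 8.043 = 0.153.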